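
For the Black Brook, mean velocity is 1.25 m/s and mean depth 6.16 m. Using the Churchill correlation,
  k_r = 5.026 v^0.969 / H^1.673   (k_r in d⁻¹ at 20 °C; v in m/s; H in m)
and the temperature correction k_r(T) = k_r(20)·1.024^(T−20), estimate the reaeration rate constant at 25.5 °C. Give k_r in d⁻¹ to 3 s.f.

k_r ≈ 0.339 d⁻¹

k_r(20) = 5.026 × 1.25^0.969 / 6.16^1.673 = 5.026 × 1.241 / 20.94 = 0.2980 d⁻¹.
k_r(25.5) = 0.2980 × 1.024^(25.5−20) = 0.2980 × 1.139 = 0.3395 d⁻¹.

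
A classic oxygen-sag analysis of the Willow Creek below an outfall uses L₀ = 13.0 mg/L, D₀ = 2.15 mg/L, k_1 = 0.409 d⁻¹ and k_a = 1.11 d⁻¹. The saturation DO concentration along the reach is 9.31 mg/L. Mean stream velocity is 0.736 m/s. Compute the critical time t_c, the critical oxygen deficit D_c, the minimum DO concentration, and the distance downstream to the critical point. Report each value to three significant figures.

With k_a/k_1 = 2.714 and 1 − D₀(k_a−k_1)/(k_1 L₀) = 0.7165,
t_c = ln(2.714 × 0.7165) / (1.11 − 0.409) = ln(1.945) / 0.7010 = 0.6651/0.7010 = 0.9488 d.
D_c = (k_1/k_a) L₀ e^(−k_1 t_c) = (0.409/1.11) × 13.0 × e^(−0.409×0.9488) = 0.3685 × 13.0 × 0.6784 = 3.250 mg/L.
Minimum DO = C_s − D_c = 9.31 − 3.250 = 6.060 mg/L.
x_c = v t_c = 0.736 m/s × 0.9488 d × 86400 s/d = 60330 m ≈ 60.3 km.

t_c ≈ 0.949 d; D_c ≈ 3.25 mg/L; min DO ≈ 6.06 mg/L; x_c ≈ 60.3 km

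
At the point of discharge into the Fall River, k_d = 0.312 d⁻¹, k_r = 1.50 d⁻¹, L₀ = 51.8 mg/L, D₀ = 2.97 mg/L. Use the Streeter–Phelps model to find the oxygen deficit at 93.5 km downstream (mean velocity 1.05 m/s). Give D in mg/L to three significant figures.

D ≈ 7.60 mg/L

Travel time t = x/v = 93.5 km / (1.05 m/s) = 93500 m / 1.05 m/s = 89050 s = 1.031 d.
k_d L₀/(k_r−k_d) = 0.312×51.8/(1.50−0.312) = 16.16/1.188 = 13.60 mg/L.
e^(−k_d t) = e^(−0.312×1.031) = 0.7250; e^(−k_r t) = e^(−1.50×1.031) = 0.2131.
D = 13.60 × (0.7250 − 0.2131) + 2.97 × 0.2131 = 6.964 + 0.6329 = 7.597 mg/L.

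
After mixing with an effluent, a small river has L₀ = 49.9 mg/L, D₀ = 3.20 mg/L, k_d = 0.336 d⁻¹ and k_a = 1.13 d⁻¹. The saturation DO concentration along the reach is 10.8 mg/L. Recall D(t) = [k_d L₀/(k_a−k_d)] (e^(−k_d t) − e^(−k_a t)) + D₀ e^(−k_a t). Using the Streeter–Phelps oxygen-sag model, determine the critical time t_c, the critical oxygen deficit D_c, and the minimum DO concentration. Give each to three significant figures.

t_c = [1/(k_a−k_d)] ln[(k_a/k_d)(1 − D₀(k_a−k_d)/(k_d L₀))]
= [1/(1.13−0.336)] ln[(1.13/0.336)(1 − 3.20×0.7940/(0.336×49.9))]
= (1/0.7940) ln[3.363 × 0.8485] = 1.259 × ln(2.853) = 1.259 × 1.049 = 1.321 d.
D_c = (k_d/k_a) L₀ e^(−k_d t_c) = (0.336/1.13) × 49.9 × e^(−0.336×1.321) = 0.2973 × 49.9 × 0.6417 = 9.521 mg/L.
Minimum DO = C_s − D_c = 10.8 − 9.521 = 1.279 mg/L.

t_c ≈ 1.32 d; D_c ≈ 9.52 mg/L; min DO ≈ 1.28 mg/L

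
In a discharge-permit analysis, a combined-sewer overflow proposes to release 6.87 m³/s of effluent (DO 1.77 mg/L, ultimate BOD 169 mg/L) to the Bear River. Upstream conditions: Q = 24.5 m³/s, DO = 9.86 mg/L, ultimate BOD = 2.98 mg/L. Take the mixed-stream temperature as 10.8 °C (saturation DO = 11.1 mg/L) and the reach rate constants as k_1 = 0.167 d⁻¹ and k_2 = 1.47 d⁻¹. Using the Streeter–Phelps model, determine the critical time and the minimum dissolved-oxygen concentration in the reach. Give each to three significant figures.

Mixed DO = (24.5×9.86 + 6.87×1.77)/(24.5+6.87) = 253.7/31.37 = 8.088 mg/L.
Mixed L₀ = (24.5×2.98 + 6.87×169)/(31.37) = 1234/31.37 = 39.34 mg/L.
Initial deficit D₀ = C_s − DO₀ = 11.1 − 8.088 = 3.012 mg/L.
t_c = (1/1.303) ln[(1.47/0.167)(1 − 3.012×1.303/(0.167×39.34))] = 0.7675 × ln(3.544) = 0.9711 d.
D_c = (0.167/1.47) × 39.34 × e^(−0.167×0.9711) = 0.1136 × 39.34 × 0.8503 = 3.800 mg/L.
Minimum DO = 11.1 − 3.800 = 7.300 mg/L.

t_c ≈ 0.971 d; minimum DO ≈ 7.30 mg/L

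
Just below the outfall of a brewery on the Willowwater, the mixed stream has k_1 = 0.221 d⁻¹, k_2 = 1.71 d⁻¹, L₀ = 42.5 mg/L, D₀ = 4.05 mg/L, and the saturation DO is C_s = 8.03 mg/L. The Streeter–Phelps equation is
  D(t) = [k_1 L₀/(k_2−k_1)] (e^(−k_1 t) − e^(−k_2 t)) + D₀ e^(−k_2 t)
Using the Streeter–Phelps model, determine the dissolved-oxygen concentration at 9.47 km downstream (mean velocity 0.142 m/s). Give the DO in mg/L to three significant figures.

DO ≈ 3.31 mg/L

Travel time t = x/v = 9.47 km / (0.142 m/s) = 9470 m / 0.142 m/s = 66690 s = 0.7719 d.
k_1 L₀/(k_2−k_1) = 0.221×42.5/(1.71−0.221) = 9.393/1.489 = 6.308 mg/L.
e^(−k_1 t) = e^(−0.221×0.7719) = 0.8432; e^(−k_2 t) = e^(−1.71×0.7719) = 0.2672.
D = 6.308 × (0.8432 − 0.2672) + 4.05 × 0.2672 = 3.633 + 1.082 = 4.715 mg/L.
DO = C_s − D = 8.03 − 4.715 = 3.315 mg/L.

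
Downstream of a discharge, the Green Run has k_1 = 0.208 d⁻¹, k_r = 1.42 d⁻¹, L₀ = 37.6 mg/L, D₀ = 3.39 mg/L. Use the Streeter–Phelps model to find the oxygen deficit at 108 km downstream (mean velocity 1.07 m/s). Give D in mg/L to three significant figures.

Travel time t = x/v = 108 km / (1.07 m/s) = 108000 m / 1.07 m/s = 100900 s = 1.168 d.
k_1 L₀/(k_r−k_1) = 0.208×37.6/(1.42−0.208) = 7.821/1.212 = 6.453 mg/L.
e^(−k_1 t) = e^(−0.208×1.168) = 0.7843; e^(−k_r t) = e^(−1.42×1.168) = 0.1904.
D = 6.453 × (0.7843 − 0.1904) + 3.39 × 0.1904 = 3.832 + 0.6453 = 4.478 mg/L.

D ≈ 4.48 mg/L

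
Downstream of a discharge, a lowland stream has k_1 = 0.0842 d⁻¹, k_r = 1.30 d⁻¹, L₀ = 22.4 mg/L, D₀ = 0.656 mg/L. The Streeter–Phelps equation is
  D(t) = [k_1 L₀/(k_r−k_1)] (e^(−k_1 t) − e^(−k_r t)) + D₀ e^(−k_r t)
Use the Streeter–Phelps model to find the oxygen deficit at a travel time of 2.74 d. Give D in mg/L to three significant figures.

k_1 L₀/(k_r−k_1) = 0.0842×22.4/(1.30−0.0842) = 1.886/1.216 = 1.551 mg/L.
e^(−k_1 t) = e^(−0.0842×2.740) = 0.7940; e^(−k_r t) = e^(−1.30×2.740) = 0.02838.
D = 1.551 × (0.7940 − 0.02838) + 0.656 × 0.02838 = 1.188 + 0.01862 = 1.206 mg/L.

D ≈ 1.21 mg/L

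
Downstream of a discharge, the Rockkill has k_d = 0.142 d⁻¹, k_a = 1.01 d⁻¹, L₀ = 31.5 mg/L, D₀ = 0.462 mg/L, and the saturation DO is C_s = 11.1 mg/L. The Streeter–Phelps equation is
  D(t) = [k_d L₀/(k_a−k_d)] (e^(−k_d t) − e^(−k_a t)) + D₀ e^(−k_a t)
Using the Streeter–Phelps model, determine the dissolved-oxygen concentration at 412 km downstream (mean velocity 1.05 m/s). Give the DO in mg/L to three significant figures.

Travel time t = x/v = 412 km / (1.05 m/s) = 412000 m / 1.05 m/s = 392400 s = 4.541 d.
k_d L₀/(k_a−k_d) = 0.142×31.5/(1.01−0.142) = 4.473/0.8680 = 5.153 mg/L.
e^(−k_d t) = e^(−0.142×4.541) = 0.5247; e^(−k_a t) = e^(−1.01×4.541) = 0.01018.
D = 5.153 × (0.5247 − 0.01018) + 0.462 × 0.01018 = 2.652 + 0.004705 = 2.656 mg/L.
DO = C_s − D = 11.1 − 2.656 = 8.444 mg/L.

DO ≈ 8.44 mg/L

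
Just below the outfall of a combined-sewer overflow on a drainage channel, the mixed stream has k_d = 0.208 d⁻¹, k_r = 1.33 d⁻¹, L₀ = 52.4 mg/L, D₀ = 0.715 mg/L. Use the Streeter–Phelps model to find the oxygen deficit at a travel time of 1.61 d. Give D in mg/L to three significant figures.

D ≈ 5.89 mg/L

k_d L₀/(k_r−k_d) = 0.208×52.4/(1.33−0.208) = 10.90/1.122 = 9.714 mg/L.
e^(−k_d t) = e^(−0.208×1.610) = 0.7154; e^(−k_r t) = e^(−1.33×1.610) = 0.1175.
D = 9.714 × (0.7154 − 0.1175) + 0.715 × 0.1175 = 5.808 + 0.08401 = 5.892 mg/L.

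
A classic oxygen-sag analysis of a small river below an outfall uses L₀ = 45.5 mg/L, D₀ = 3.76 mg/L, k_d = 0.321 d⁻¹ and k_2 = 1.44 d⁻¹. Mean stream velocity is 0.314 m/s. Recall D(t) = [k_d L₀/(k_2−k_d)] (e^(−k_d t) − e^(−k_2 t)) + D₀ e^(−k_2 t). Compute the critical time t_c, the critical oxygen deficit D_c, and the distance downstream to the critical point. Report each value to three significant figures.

At the critical point dD/dt = 0, so k_d L₀ e^(−k_d t) = k_2 D. Substituting D(t) from the Streeter–Phelps equation and solving for t gives
t_c = ln[(k_2/k_d)(1 − D₀(k_2−k_d)/(k_d L₀))] / (k_2−k_d).
Here k_2−k_d = 1.119 d⁻¹ and 1 − D₀(k_2−k_d)/(k_d L₀) = 1 − 3.76×1.119/(0.321×45.5) = 0.7119, so
t_c = ln(4.486 × 0.7119) / 1.119 = 1.161 / 1.119 = 1.038 d.
D_c = (k_d/k_2) L₀ e^(−k_d t_c) = (0.321/1.44) × 45.5 × e^(−0.321×1.038) = 0.2229 × 45.5 × 0.7167 = 7.269 mg/L.
x_c = v t_c = 0.314 m/s × 1.038 d × 86400 s/d = 28150 m ≈ 28.2 km.

t_c ≈ 1.04 d; D_c ≈ 7.27 mg/L; x_c ≈ 28.2 km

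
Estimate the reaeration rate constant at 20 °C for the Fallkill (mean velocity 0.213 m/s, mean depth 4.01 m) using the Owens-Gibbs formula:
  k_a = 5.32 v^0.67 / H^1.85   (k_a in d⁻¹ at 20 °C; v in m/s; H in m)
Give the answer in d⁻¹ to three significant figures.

k_a ≈ 0.145 d⁻¹

k_a = 5.32 × 0.213^0.67 / 4.01^1.85 = 5.32 × 0.3548 / 13.06 = 0.1446 d⁻¹.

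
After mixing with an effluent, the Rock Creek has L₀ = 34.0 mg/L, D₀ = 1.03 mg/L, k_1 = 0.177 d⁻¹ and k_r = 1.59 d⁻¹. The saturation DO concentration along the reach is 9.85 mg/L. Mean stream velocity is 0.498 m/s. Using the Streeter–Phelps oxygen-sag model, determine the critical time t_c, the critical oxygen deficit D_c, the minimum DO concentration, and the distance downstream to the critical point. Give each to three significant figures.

t_c ≈ 1.36 d; D_c ≈ 2.98 mg/L; min DO ≈ 6.87 mg/L; x_c ≈ 58.4 km

With k_r/k_1 = 8.983 and 1 − D₀(k_r−k_1)/(k_1 L₀) = 0.7582,
t_c = ln(8.983 × 0.7582) / (1.59 − 0.177) = ln(6.811) / 1.413 = 1.918/1.413 = 1.358 d.
D_c = (k_1/k_r) L₀ e^(−k_1 t_c) = (0.177/1.59) × 34.0 × e^(−0.177×1.358) = 0.1113 × 34.0 × 0.7864 = 2.976 mg/L.
Minimum DO = C_s − D_c = 9.85 − 2.976 = 6.874 mg/L.
x_c = v t_c = 0.498 m/s × 1.358 d × 86400 s/d = 58420 m ≈ 58.4 km.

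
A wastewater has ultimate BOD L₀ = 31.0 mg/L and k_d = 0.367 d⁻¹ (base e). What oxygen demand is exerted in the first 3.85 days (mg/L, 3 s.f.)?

y ≈ 23.5 mg/L

y_t = L₀(1 − e^(−k_d t)) = 31.0 × (1 − e^(−0.367×3.85))
= 31.0 × (1 − 0.2434) = 31.0 × 0.7566 = 23.45 mg/L.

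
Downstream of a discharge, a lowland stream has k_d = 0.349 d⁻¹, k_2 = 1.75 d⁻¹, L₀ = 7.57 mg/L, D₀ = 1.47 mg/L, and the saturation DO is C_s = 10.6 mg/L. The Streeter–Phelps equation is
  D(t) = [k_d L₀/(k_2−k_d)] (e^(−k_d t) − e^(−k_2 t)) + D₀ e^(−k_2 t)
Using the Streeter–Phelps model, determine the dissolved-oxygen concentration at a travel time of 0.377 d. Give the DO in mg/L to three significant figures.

DO ≈ 9.16 mg/L

k_d L₀/(k_2−k_d) = 0.349×7.57/(1.75−0.349) = 2.642/1.401 = 1.886 mg/L.
e^(−k_d t) = e^(−0.349×0.3770) = 0.8767; e^(−k_2 t) = e^(−1.75×0.3770) = 0.5170.
D = 1.886 × (0.8767 − 0.5170) + 1.47 × 0.5170 = 0.6784 + 0.7600 = 1.438 mg/L.
DO = C_s − D = 10.6 − 1.438 = 9.162 mg/L.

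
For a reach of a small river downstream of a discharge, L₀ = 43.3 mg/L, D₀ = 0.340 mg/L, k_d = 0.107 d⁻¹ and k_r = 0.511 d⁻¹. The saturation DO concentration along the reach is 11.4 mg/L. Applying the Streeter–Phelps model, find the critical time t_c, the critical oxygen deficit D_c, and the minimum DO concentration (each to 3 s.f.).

t_c ≈ 3.80 d; D_c ≈ 6.04 mg/L; min DO ≈ 5.36 mg/L

At the critical point dD/dt = 0, so k_d L₀ e^(−k_d t) = k_r D. Substituting D(t) from the Streeter–Phelps equation and solving for t gives
t_c = ln[(k_r/k_d)(1 − D₀(k_r−k_d)/(k_d L₀))] / (k_r−k_d).
Here k_r−k_d = 0.4040 d⁻¹ and 1 − D₀(k_r−k_d)/(k_d L₀) = 1 − 0.340×0.4040/(0.107×43.3) = 0.9704, so
t_c = ln(4.776 × 0.9704) / 0.4040 = 1.533 / 0.4040 = 3.796 d.
D_c = (k_d/k_r) L₀ e^(−k_d t_c) = (0.107/0.511) × 43.3 × e^(−0.107×3.796) = 0.2094 × 43.3 × 0.6662 = 6.040 mg/L.
Minimum DO = C_s − D_c = 11.4 − 6.040 = 5.360 mg/L.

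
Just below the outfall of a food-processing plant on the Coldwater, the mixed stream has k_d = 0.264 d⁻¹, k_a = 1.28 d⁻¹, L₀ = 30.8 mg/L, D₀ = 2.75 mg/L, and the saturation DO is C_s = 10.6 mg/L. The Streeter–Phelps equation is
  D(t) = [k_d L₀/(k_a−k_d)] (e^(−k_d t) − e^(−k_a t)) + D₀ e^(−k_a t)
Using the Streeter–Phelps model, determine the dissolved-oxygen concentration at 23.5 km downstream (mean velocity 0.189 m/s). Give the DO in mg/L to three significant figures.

Travel time t = x/v = 23.5 km / (0.189 m/s) = 23500 m / 0.189 m/s = 124300 s = 1.439 d.
k_d L₀/(k_a−k_d) = 0.264×30.8/(1.28−0.264) = 8.131/1.016 = 8.003 mg/L.
e^(−k_d t) = e^(−0.264×1.439) = 0.6839; e^(−k_a t) = e^(−1.28×1.439) = 0.1585.
D = 8.003 × (0.6839 − 0.1585) + 2.75 × 0.1585 = 4.205 + 0.4359 = 4.641 mg/L.
DO = C_s − D = 10.6 − 4.641 = 5.959 mg/L.

DO ≈ 5.96 mg/L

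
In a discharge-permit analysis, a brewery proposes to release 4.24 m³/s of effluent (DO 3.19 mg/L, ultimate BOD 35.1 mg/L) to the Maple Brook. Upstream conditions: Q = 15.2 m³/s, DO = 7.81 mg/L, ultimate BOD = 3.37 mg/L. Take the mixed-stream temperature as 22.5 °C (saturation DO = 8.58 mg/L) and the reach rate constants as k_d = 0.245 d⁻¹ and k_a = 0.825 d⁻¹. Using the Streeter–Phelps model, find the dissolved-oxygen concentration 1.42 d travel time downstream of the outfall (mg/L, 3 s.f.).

DO ≈ 6.31 mg/L

Mixed DO = (15.2×7.81 + 4.24×3.19)/(15.2+4.24) = 132.2/19.44 = 6.802 mg/L.
Mixed L₀ = (15.2×3.37 + 4.24×35.1)/(19.44) = 200.0/19.44 = 10.29 mg/L.
Initial deficit D₀ = C_s − DO₀ = 8.58 − 6.802 = 1.778 mg/L.
D(1.42) = [0.245×10.29/(0.825−0.245)](e^(−0.245×1.42) − e^(−0.825×1.42)) + 1.778 e^(−0.825×1.42)
= 4.347 × (0.7062 − 0.3099) + 1.778 × 0.3099 = 2.273 mg/L.
DO = 8.58 − 2.273 = 6.307 mg/L.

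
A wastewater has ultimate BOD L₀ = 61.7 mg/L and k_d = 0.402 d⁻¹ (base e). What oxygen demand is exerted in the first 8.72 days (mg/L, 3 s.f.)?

y_t = L₀(1 − e^(−k_d t)) = 61.7 × (1 − e^(−0.402×8.72))
= 61.7 × (1 − 0.03003) = 61.7 × 0.9700 = 59.85 mg/L.

y ≈ 59.8 mg/L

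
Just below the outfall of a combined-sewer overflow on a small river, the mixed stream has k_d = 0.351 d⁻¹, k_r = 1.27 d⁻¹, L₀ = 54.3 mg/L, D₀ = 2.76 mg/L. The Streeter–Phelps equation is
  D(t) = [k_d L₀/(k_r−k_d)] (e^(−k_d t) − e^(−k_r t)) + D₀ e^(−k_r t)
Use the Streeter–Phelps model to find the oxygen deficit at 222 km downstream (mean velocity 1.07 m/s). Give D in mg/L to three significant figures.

Travel time t = x/v = 222 km / (1.07 m/s) = 222000 m / 1.07 m/s = 207500 s = 2.401 d.
k_d L₀/(k_r−k_d) = 0.351×54.3/(1.27−0.351) = 19.06/0.9190 = 20.74 mg/L.
e^(−k_d t) = e^(−0.351×2.401) = 0.4305; e^(−k_r t) = e^(−1.27×2.401) = 0.04737.
D = 20.74 × (0.4305 − 0.04737) + 2.76 × 0.04737 = 7.945 + 0.1307 = 8.076 mg/L.

D ≈ 8.08 mg/L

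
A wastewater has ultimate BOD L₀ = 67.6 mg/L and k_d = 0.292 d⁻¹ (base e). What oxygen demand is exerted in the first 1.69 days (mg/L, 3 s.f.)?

y_t = L₀(1 − e^(−k_d t)) = 67.6 × (1 − e^(−0.292×1.69))
= 67.6 × (1 − 0.6105) = 67.6 × 0.3895 = 26.33 mg/L.

y ≈ 26.3 mg/L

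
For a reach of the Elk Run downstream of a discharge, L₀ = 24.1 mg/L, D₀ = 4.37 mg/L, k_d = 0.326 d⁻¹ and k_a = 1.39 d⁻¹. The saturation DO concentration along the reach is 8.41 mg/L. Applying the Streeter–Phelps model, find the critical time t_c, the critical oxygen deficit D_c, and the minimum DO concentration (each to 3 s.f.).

With k_a/k_d = 4.264 and 1 − D₀(k_a−k_d)/(k_d L₀) = 0.4082,
t_c = ln(4.264 × 0.4082) / (1.39 − 0.326) = ln(1.740) / 1.064 = 0.5541/1.064 = 0.5208 d.
D_c = (k_d/k_a) L₀ e^(−k_d t_c) = (0.326/1.39) × 24.1 × e^(−0.326×0.5208) = 0.2345 × 24.1 × 0.8439 = 4.770 mg/L.
Minimum DO = C_s − D_c = 8.41 − 4.770 = 3.640 mg/L.

t_c ≈ 0.521 d; D_c ≈ 4.77 mg/L; min DO ≈ 3.64 mg/L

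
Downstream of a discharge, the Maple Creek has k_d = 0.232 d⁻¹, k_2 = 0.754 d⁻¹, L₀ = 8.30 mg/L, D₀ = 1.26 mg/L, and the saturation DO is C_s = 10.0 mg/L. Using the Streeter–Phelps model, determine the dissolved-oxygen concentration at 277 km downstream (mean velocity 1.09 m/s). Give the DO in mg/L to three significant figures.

Travel time t = x/v = 277 km / (1.09 m/s) = 277000 m / 1.09 m/s = 254100 s = 2.941 d.
k_d L₀/(k_2−k_d) = 0.232×8.30/(0.754−0.232) = 1.926/0.5220 = 3.689 mg/L.
e^(−k_d t) = e^(−0.232×2.941) = 0.5054; e^(−k_2 t) = e^(−0.754×2.941) = 0.1089.
D = 3.689 × (0.5054 − 0.1089) + 1.26 × 0.1089 = 1.463 + 0.1372 = 1.600 mg/L.
DO = C_s − D = 10.0 − 1.600 = 8.400 mg/L.

DO ≈ 8.40 mg/L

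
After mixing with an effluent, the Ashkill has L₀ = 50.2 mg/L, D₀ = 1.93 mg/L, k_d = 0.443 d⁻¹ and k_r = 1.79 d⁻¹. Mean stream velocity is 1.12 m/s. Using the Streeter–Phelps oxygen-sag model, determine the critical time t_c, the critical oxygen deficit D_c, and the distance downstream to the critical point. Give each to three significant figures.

t_c ≈ 0.944 d; D_c ≈ 8.18 mg/L; x_c ≈ 91.4 km

With k_r/k_d = 4.041 and 1 − D₀(k_r−k_d)/(k_d L₀) = 0.8831,
t_c = ln(4.041 × 0.8831) / (1.79 − 0.443) = ln(3.568) / 1.347 = 1.272/1.347 = 0.9444 d.
D_c = (k_d/k_r) L₀ e^(−k_d t_c) = (0.443/1.79) × 50.2 × e^(−0.443×0.9444) = 0.2475 × 50.2 × 0.6581 = 8.176 mg/L.
x_c = v t_c = 1.12 m/s × 0.9444 d × 86400 s/d = 91390 m ≈ 91.4 km.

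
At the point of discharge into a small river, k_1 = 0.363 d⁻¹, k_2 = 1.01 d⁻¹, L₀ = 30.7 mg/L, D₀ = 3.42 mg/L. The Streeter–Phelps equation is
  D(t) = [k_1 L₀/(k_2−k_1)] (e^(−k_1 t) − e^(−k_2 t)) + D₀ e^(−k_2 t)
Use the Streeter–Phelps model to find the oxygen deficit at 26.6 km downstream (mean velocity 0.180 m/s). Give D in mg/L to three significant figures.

D ≈ 6.80 mg/L

Travel time t = x/v = 26.6 km / (0.180 m/s) = 26600 m / 0.180 m/s = 147800 s = 1.710 d.
k_1 L₀/(k_2−k_1) = 0.363×30.7/(1.01−0.363) = 11.14/0.6470 = 17.22 mg/L.
e^(−k_1 t) = e^(−0.363×1.710) = 0.5375; e^(−k_2 t) = e^(−1.01×1.710) = 0.1777.
D = 17.22 × (0.5375 − 0.1777) + 3.42 × 0.1777 = 6.196 + 0.6078 = 6.804 mg/L.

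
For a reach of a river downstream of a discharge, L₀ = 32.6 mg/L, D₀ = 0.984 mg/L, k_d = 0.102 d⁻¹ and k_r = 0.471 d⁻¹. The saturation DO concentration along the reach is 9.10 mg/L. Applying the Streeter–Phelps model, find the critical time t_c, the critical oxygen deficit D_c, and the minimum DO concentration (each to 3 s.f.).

t_c ≈ 3.83 d; D_c ≈ 4.78 mg/L; min DO ≈ 4.32 mg/L

At the critical point dD/dt = 0, so k_d L₀ e^(−k_d t) = k_r D. Substituting D(t) from the Streeter–Phelps equation and solving for t gives
t_c = ln[(k_r/k_d)(1 − D₀(k_r−k_d)/(k_d L₀))] / (k_r−k_d).
Here k_r−k_d = 0.3690 d⁻¹ and 1 − D₀(k_r−k_d)/(k_d L₀) = 1 − 0.984×0.3690/(0.102×32.6) = 0.8908, so
t_c = ln(4.618 × 0.8908) / 0.3690 = 1.414 / 0.3690 = 3.833 d.
D_c = (k_d/k_r) L₀ e^(−k_d t_c) = (0.102/0.471) × 32.6 × e^(−0.102×3.833) = 0.2166 × 32.6 × 0.6764 = 4.775 mg/L.
Minimum DO = C_s − D_c = 9.10 − 4.775 = 4.325 mg/L.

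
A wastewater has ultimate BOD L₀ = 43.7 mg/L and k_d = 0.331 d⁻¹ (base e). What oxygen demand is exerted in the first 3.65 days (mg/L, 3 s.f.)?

y_t = L₀(1 − e^(−k_d t)) = 43.7 × (1 − e^(−0.331×3.65))
= 43.7 × (1 − 0.2987) = 43.7 × 0.7013 = 30.64 mg/L.

y ≈ 30.6 mg/L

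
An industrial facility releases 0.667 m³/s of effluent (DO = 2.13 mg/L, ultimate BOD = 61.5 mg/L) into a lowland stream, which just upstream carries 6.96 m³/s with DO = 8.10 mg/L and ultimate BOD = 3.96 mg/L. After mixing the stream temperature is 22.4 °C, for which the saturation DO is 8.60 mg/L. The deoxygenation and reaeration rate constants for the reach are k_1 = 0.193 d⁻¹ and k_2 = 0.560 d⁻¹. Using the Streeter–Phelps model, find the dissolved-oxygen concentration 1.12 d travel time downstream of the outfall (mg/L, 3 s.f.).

DO ≈ 6.77 mg/L

Mixed DO = (6.96×8.10 + 0.667×2.13)/(6.96+0.667) = 57.80/7.627 = 7.578 mg/L.
Mixed L₀ = (6.96×3.96 + 0.667×61.5)/(7.627) = 68.58/7.627 = 8.992 mg/L.
Initial deficit D₀ = C_s − DO₀ = 8.60 − 7.578 = 1.022 mg/L.
D(1.12) = [0.193×8.992/(0.560−0.193)](e^(−0.193×1.12) − e^(−0.560×1.12)) + 1.022 e^(−0.560×1.12)
= 4.729 × (0.8056 − 0.5341) + 1.022 × 0.5341 = 1.830 mg/L.
DO = 8.60 − 1.830 = 6.770 mg/L.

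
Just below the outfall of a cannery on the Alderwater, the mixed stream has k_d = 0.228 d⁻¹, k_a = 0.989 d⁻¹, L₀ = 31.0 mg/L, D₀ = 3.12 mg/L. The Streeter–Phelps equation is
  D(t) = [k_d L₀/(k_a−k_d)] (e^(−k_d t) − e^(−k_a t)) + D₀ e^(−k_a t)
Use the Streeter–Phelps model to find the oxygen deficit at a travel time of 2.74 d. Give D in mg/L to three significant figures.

k_d L₀/(k_a−k_d) = 0.228×31.0/(0.989−0.228) = 7.068/0.7610 = 9.288 mg/L.
e^(−k_d t) = e^(−0.228×2.740) = 0.5354; e^(−k_a t) = e^(−0.989×2.740) = 0.06655.
D = 9.288 × (0.5354 − 0.06655) + 3.12 × 0.06655 = 4.355 + 0.2076 = 4.562 mg/L.

D ≈ 4.56 mg/L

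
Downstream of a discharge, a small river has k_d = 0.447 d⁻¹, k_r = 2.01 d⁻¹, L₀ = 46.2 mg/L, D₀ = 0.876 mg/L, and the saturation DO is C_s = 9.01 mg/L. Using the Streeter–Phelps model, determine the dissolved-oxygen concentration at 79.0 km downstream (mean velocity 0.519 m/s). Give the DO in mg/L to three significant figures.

Travel time t = x/v = 79.0 km / (0.519 m/s) = 79000 m / 0.519 m/s = 152200 s = 1.762 d.
k_d L₀/(k_r−k_d) = 0.447×46.2/(2.01−0.447) = 20.65/1.563 = 13.21 mg/L.
e^(−k_d t) = e^(−0.447×1.762) = 0.4550; e^(−k_r t) = e^(−2.01×1.762) = 0.02898.
D = 13.21 × (0.4550 − 0.02898) + 0.876 × 0.02898 = 5.629 + 0.02539 = 5.654 mg/L.
DO = C_s − D = 9.01 − 5.654 = 3.356 mg/L.

DO ≈ 3.36 mg/L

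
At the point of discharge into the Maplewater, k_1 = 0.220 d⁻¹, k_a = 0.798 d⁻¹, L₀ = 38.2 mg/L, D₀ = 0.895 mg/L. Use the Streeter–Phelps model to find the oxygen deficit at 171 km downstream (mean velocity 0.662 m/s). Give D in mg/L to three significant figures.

D ≈ 6.28 mg/L

Travel time t = x/v = 171 km / (0.662 m/s) = 171000 m / 0.662 m/s = 258300 s = 2.990 d.
k_1 L₀/(k_a−k_1) = 0.220×38.2/(0.798−0.220) = 8.404/0.5780 = 14.54 mg/L.
e^(−k_1 t) = e^(−0.220×2.990) = 0.5180; e^(−k_a t) = e^(−0.798×2.990) = 0.09202.
D = 14.54 × (0.5180 − 0.09202) + 0.895 × 0.09202 = 6.194 + 0.08236 = 6.276 mg/L.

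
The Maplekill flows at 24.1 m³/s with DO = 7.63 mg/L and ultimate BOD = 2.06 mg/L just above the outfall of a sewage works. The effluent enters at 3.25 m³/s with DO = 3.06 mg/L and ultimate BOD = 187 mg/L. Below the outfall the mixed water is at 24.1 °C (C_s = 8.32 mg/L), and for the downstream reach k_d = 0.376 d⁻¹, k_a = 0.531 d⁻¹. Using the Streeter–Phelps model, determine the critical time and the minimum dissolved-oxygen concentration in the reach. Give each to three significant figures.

t_c ≈ 2.09 d; minimum DO ≈ 0.560 mg/L

Mixed DO = (24.1×7.63 + 3.25×3.06)/(24.1+3.25) = 193.8/27.35 = 7.087 mg/L.
Mixed L₀ = (24.1×2.06 + 3.25×187)/(27.35) = 657.4/27.35 = 24.04 mg/L.
Initial deficit D₀ = C_s − DO₀ = 8.32 − 7.087 = 1.233 mg/L.
t_c = (1/0.1550) ln[(0.531/0.376)(1 − 1.233×0.1550/(0.376×24.04))] = 6.452 × ln(1.382) = 2.089 d.
D_c = (0.376/0.531) × 24.04 × e^(−0.376×2.089) = 0.7081 × 24.04 × 0.4559 = 7.760 mg/L.
Minimum DO = 8.32 − 7.760 = 0.5605 mg/L.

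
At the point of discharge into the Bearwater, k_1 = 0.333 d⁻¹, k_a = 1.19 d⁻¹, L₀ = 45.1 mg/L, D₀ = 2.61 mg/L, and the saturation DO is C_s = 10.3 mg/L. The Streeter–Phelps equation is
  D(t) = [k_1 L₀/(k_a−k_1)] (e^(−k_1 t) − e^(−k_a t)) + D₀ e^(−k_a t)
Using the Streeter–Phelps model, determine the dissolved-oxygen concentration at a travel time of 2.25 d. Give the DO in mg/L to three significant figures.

k_1 L₀/(k_a−k_1) = 0.333×45.1/(1.19−0.333) = 15.02/0.8570 = 17.52 mg/L.
e^(−k_1 t) = e^(−0.333×2.250) = 0.4727; e^(−k_a t) = e^(−1.19×2.250) = 0.06873.
D = 17.52 × (0.4727 − 0.06873) + 2.61 × 0.06873 = 7.080 + 0.1794 = 7.259 mg/L.
DO = C_s − D = 10.3 − 7.259 = 3.041 mg/L.

DO ≈ 3.04 mg/L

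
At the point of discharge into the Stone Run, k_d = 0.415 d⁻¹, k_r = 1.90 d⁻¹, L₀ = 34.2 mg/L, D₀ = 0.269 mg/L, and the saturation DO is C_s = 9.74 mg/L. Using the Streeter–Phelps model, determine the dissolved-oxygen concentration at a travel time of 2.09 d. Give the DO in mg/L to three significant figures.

DO ≈ 5.90 mg/L

k_d L₀/(k_r−k_d) = 0.415×34.2/(1.90−0.415) = 14.19/1.485 = 9.558 mg/L.
e^(−k_d t) = e^(−0.415×2.090) = 0.4201; e^(−k_r t) = e^(−1.90×2.090) = 0.01885.
D = 9.558 × (0.4201 − 0.01885) + 0.269 × 0.01885 = 3.835 + 0.005072 = 3.840 mg/L.
DO = C_s − D = 9.74 − 3.840 = 5.900 mg/L.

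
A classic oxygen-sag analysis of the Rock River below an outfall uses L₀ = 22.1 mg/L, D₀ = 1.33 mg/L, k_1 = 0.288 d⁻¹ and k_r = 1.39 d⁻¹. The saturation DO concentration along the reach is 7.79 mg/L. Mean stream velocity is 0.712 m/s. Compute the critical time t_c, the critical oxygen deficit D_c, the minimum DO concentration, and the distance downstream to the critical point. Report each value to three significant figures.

With k_r/k_1 = 4.826 and 1 − D₀(k_r−k_1)/(k_1 L₀) = 0.7697,
t_c = ln(4.826 × 0.7697) / (1.39 − 0.288) = ln(3.715) / 1.102 = 1.312/1.102 = 1.191 d.
L(t_c) = L₀ e^(−k_1 t_c) = 22.1 × 0.7097 = 15.68 mg/L, and at the critical point k_r D_c = k_1 L, so D_c = (0.288/1.39) × 15.68 = 3.249 mg/L.
Minimum DO = C_s − D_c = 7.79 − 3.249 = 4.541 mg/L.
x_c = v t_c = 0.712 m/s × 1.191 d × 86400 s/d = 73260 m ≈ 73.3 km.

t_c ≈ 1.19 d; D_c ≈ 3.25 mg/L; min DO ≈ 4.54 mg/L; x_c ≈ 73.3 km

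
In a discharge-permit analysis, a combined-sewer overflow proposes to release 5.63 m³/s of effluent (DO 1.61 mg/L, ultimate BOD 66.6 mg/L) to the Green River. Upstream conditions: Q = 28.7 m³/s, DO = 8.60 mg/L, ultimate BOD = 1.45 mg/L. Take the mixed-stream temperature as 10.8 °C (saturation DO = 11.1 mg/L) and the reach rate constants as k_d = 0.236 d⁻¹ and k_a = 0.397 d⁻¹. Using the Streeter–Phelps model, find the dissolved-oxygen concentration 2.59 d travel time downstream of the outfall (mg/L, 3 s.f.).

Mixed DO = (28.7×8.60 + 5.63×1.61)/(28.7+5.63) = 255.9/34.33 = 7.454 mg/L.
Mixed L₀ = (28.7×1.45 + 5.63×66.6)/(34.33) = 416.6/34.33 = 12.13 mg/L.
Initial deficit D₀ = C_s − DO₀ = 11.1 − 7.454 = 3.646 mg/L.
D(2.59) = [0.236×12.13/(0.397−0.236)](e^(−0.236×2.59) − e^(−0.397×2.59)) + 3.646 e^(−0.397×2.59)
= 17.79 × (0.5427 − 0.3576) + 3.646 × 0.3576 = 4.595 mg/L.
DO = 11.1 − 4.595 = 6.505 mg/L.

DO ≈ 6.50 mg/L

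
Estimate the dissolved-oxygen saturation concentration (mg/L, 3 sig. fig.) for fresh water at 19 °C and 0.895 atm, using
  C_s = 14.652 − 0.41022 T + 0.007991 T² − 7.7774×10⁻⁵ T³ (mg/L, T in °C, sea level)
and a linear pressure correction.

At sea level: C_s = 14.652 − 0.41022×19 + 0.007991×19² − 7.7774×10⁻⁵×19³ = 9.209 mg/L.
Pressure correction: C_s' = 9.209 × 0.895 = 8.242 mg/L.

C_s ≈ 8.24 mg/L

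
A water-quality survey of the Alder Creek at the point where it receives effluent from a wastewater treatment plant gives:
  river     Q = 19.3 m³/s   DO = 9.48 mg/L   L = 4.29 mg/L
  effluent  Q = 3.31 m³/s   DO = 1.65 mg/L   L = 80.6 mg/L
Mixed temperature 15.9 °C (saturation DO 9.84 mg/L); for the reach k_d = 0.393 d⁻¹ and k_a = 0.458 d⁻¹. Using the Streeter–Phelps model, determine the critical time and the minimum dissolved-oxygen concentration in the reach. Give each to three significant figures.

t_c ≈ 2.10 d; minimum DO ≈ 4.04 mg/L

Mixed DO = (19.3×9.48 + 3.31×1.65)/(19.3+3.31) = 188.4/22.61 = 8.334 mg/L.
Mixed L₀ = (19.3×4.29 + 3.31×80.6)/(22.61) = 349.6/22.61 = 15.46 mg/L.
Initial deficit D₀ = C_s − DO₀ = 9.84 − 8.334 = 1.506 mg/L.
t_c = (1/0.06500) ln[(0.458/0.393)(1 − 1.506×0.06500/(0.393×15.46))] = 15.38 × ln(1.147) = 2.105 d.
D_c = (0.393/0.458) × 15.46 × e^(−0.393×2.105) = 0.8581 × 15.46 × 0.4373 = 5.801 mg/L.
Minimum DO = 9.84 − 5.801 = 4.039 mg/L.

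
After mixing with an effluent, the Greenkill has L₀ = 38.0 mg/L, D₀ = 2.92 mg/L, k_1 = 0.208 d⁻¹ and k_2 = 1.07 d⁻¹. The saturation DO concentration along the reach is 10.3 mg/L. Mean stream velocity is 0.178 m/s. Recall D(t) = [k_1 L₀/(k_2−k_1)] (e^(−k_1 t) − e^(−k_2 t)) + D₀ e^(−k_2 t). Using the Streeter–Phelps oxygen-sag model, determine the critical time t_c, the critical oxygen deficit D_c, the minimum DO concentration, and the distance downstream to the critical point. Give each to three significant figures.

With k_2/k_1 = 5.144 and 1 − D₀(k_2−k_1)/(k_1 L₀) = 0.6815,
t_c = ln(5.144 × 0.6815) / (1.07 − 0.208) = ln(3.506) / 0.8620 = 1.254/0.8620 = 1.455 d.
L(t_c) = L₀ e^(−k_1 t_c) = 38.0 × 0.7388 = 28.07 mg/L, and at the critical point k_2 D_c = k_1 L, so D_c = (0.208/1.07) × 28.07 = 5.458 mg/L.
Minimum DO = C_s − D_c = 10.3 − 5.458 = 4.842 mg/L.
x_c = v t_c = 0.178 m/s × 1.455 d × 86400 s/d = 22380 m ≈ 22.4 km.

t_c ≈ 1.46 d; D_c ≈ 5.46 mg/L; min DO ≈ 4.84 mg/L; x_c ≈ 22.4 km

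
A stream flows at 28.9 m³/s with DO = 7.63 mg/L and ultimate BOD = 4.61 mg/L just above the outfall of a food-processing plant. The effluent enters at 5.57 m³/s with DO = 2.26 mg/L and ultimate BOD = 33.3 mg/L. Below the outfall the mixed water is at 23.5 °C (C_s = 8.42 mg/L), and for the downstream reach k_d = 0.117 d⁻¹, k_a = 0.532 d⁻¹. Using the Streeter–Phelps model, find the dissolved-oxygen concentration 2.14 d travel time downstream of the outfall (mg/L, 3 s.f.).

Mixed DO = (28.9×7.63 + 5.57×2.26)/(28.9+5.57) = 233.1/34.47 = 6.762 mg/L.
Mixed L₀ = (28.9×4.61 + 5.57×33.3)/(34.47) = 318.7/34.47 = 9.246 mg/L.
Initial deficit D₀ = C_s − DO₀ = 8.42 − 6.762 = 1.658 mg/L.
D(2.14) = [0.117×9.246/(0.532−0.117)](e^(−0.117×2.14) − e^(−0.532×2.14)) + 1.658 e^(−0.532×2.14)
= 2.607 × (0.7785 − 0.3203) + 1.658 × 0.3203 = 1.725 mg/L.
DO = 8.42 − 1.725 = 6.695 mg/L.

DO ≈ 6.69 mg/L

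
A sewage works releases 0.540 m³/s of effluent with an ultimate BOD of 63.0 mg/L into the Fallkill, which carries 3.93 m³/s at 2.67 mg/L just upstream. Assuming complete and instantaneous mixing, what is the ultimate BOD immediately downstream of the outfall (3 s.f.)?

9.96 mg/L

Flow-weighted mixing: C = (Q_r C_r + Q_w C_w)/(Q_r + Q_w)
= (3.93×2.67 + 0.540×63.0)/(3.93 + 0.540) = 44.51/4.470 = 9.958 mg/L.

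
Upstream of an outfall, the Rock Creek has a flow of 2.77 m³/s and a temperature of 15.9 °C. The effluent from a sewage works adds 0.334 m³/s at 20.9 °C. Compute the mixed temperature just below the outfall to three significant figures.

16.4 °C

Flow-weighted mixing: C = (Q_r C_r + Q_w C_w)/(Q_r + Q_w)
= (2.77×15.9 + 0.334×20.9)/(2.77 + 0.334) = 51.02/3.104 = 16.44 °C.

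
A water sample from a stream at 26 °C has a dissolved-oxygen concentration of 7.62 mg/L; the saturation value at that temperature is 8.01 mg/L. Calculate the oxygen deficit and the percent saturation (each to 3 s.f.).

D = C_s − C = 8.01 − 7.62 = 0.390 mg/L.
% saturation = 7.62/8.01 × 100 = 95.1 %.

D ≈ 0.390 mg/L; 95.1 % saturation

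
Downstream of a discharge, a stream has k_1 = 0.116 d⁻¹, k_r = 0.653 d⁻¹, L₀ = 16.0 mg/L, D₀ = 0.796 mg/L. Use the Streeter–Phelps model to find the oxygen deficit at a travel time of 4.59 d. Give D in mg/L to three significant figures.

k_1 L₀/(k_r−k_1) = 0.116×16.0/(0.653−0.116) = 1.856/0.5370 = 3.456 mg/L.
e^(−k_1 t) = e^(−0.116×4.590) = 0.5872; e^(−k_r t) = e^(−0.653×4.590) = 0.04992.
D = 3.456 × (0.5872 − 0.04992) + 0.796 × 0.04992 = 1.857 + 0.03974 = 1.897 mg/L.

D ≈ 1.90 mg/L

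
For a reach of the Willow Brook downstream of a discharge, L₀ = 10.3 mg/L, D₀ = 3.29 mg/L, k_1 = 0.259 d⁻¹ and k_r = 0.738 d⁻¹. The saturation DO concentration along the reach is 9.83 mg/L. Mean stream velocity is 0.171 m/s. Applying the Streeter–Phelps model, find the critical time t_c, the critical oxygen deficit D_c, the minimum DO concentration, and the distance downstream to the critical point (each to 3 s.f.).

t_c ≈ 0.321 d; D_c ≈ 3.33 mg/L; min DO ≈ 6.50 mg/L; x_c ≈ 4.74 km

At the critical point dD/dt = 0, so k_1 L₀ e^(−k_1 t) = k_r D. Substituting D(t) from the Streeter–Phelps equation and solving for t gives
t_c = ln[(k_r/k_1)(1 − D₀(k_r−k_1)/(k_1 L₀))] / (k_r−k_1).
Here k_r−k_1 = 0.4790 d⁻¹ and 1 − D₀(k_r−k_1)/(k_1 L₀) = 1 − 3.29×0.4790/(0.259×10.3) = 0.4093, so
t_c = ln(2.849 × 0.4093) / 0.4790 = 0.1537 / 0.4790 = 0.3209 d.
D_c = (k_1/k_r) L₀ e^(−k_1 t_c) = (0.259/0.738) × 10.3 × e^(−0.259×0.3209) = 0.3509 × 10.3 × 0.9202 = 3.326 mg/L.
Minimum DO = C_s − D_c = 9.83 − 3.326 = 6.504 mg/L.
x_c = v t_c = 0.171 m/s × 0.3209 d × 86400 s/d = 4741 m ≈ 4.74 km.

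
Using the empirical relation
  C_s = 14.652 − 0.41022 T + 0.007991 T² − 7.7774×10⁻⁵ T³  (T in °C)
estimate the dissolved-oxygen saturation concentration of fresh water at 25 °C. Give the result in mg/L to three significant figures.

C_s = 14.652 − 0.41022×25 + 0.007991×25² − 7.7774×10⁻⁵×25³ = 8.176 mg/L.

C_s ≈ 8.18 mg/L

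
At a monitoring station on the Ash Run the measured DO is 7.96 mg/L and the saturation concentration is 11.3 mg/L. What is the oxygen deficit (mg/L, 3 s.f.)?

D ≈ 3.34 mg/L

D = C_s − C = 11.3 − 7.96 = 3.34 mg/L.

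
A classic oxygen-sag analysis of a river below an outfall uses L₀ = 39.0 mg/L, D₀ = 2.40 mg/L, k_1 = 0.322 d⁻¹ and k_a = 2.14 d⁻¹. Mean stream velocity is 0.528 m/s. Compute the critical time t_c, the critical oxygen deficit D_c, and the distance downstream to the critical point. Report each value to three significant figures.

With k_a/k_1 = 6.646 and 1 − D₀(k_a−k_1)/(k_1 L₀) = 0.6526,
t_c = ln(6.646 × 0.6526) / (2.14 − 0.322) = ln(4.337) / 1.818 = 1.467/1.818 = 0.8070 d.
D_c = (k_1/k_a) L₀ e^(−k_1 t_c) = (0.322/2.14) × 39.0 × e^(−0.322×0.8070) = 0.1505 × 39.0 × 0.7712 = 4.525 mg/L.
x_c = v t_c = 0.528 m/s × 0.8070 d × 86400 s/d = 36820 m ≈ 36.8 km.

t_c ≈ 0.807 d; D_c ≈ 4.53 mg/L; x_c ≈ 36.8 km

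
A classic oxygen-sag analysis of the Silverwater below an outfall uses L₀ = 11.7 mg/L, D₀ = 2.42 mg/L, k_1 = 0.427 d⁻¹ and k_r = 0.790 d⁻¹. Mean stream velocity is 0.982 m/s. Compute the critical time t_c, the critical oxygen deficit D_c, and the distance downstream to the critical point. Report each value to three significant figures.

With k_r/k_1 = 1.850 and 1 − D₀(k_r−k_1)/(k_1 L₀) = 0.8242,
t_c = ln(1.850 × 0.8242) / (0.790 − 0.427) = ln(1.525) / 0.3630 = 0.4219/0.3630 = 1.162 d.
D_c = (k_1/k_r) L₀ e^(−k_1 t_c) = (0.427/0.790) × 11.7 × e^(−0.427×1.162) = 0.5405 × 11.7 × 0.6088 = 3.850 mg/L.
x_c = v t_c = 0.982 m/s × 1.162 d × 86400 s/d = 98600 m ≈ 98.6 km.

t_c ≈ 1.16 d; D_c ≈ 3.85 mg/L; x_c ≈ 98.6 km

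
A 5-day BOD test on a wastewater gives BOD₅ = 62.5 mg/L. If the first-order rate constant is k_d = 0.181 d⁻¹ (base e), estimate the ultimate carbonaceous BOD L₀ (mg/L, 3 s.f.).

L₀ ≈ 105 mg/L

BOD₅ = L₀(1 − e^(−5k_d)) ⇒ L₀ = BOD₅ / (1 − e^(−5×0.181))
= 62.5 / (1 − 0.4045) = 62.5 / 0.5955 = 105.0 mg/L.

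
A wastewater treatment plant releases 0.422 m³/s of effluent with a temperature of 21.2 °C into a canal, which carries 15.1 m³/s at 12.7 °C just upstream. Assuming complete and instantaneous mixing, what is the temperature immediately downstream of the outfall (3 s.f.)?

Flow-weighted mixing: C = (Q_r C_r + Q_w C_w)/(Q_r + Q_w)
= (15.1×12.7 + 0.422×21.2)/(15.1 + 0.422) = 200.7/15.52 = 12.93 °C.

12.9 °C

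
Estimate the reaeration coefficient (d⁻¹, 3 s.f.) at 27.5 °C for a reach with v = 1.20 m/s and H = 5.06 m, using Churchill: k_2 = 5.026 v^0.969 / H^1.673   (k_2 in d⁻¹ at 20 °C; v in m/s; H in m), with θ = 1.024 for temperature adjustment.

k_2 ≈ 0.476 d⁻¹

k_2(20) = 5.026 × 1.20^0.969 / 5.06^1.673 = 5.026 × 1.193 / 15.07 = 0.3980 d⁻¹.
k_2(27.5) = 0.3980 × 1.024^(27.5−20) = 0.3980 × 1.195 = 0.4755 d⁻¹.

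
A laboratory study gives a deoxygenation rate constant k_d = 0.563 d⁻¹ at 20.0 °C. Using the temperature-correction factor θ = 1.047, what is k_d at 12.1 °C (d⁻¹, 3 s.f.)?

k_d(T₂) = k_d(T₁) · θ^(T₂−T₁) = 0.563 × 1.047^(12.1−20.0)
= 0.563 × 1.047^-7.90 = 0.563 × 0.6957 = 0.3917 d⁻¹.

k_d ≈ 0.392 d⁻¹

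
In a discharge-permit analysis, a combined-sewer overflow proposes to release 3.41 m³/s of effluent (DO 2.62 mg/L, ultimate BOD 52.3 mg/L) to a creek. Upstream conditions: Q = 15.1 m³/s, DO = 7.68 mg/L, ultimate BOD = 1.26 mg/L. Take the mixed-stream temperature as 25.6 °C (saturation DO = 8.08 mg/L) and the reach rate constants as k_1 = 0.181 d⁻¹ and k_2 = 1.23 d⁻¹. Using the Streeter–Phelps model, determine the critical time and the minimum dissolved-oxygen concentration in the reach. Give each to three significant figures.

t_c ≈ 0.599 d; minimum DO ≈ 6.67 mg/L

Mixed DO = (15.1×7.68 + 3.41×2.62)/(15.1+3.41) = 124.9/18.51 = 6.748 mg/L.
Mixed L₀ = (15.1×1.26 + 3.41×52.3)/(18.51) = 197.4/18.51 = 10.66 mg/L.
Initial deficit D₀ = C_s − DO₀ = 8.08 − 6.748 = 1.332 mg/L.
t_c = (1/1.049) ln[(1.23/0.181)(1 − 1.332×1.049/(0.181×10.66))] = 0.9533 × ln(1.875) = 0.5993 d.
D_c = (0.181/1.23) × 10.66 × e^(−0.181×0.5993) = 0.1472 × 10.66 × 0.8972 = 1.408 mg/L.
Minimum DO = 8.08 − 1.408 = 6.672 mg/L.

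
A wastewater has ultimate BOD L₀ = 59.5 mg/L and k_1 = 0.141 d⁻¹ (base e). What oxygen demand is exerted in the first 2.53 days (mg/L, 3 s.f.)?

y_t = L₀(1 − e^(−k_1 t)) = 59.5 × (1 − e^(−0.141×2.53))
= 59.5 × (1 − 0.7000) = 59.5 × 0.3000 = 17.85 mg/L.

y ≈ 17.9 mg/L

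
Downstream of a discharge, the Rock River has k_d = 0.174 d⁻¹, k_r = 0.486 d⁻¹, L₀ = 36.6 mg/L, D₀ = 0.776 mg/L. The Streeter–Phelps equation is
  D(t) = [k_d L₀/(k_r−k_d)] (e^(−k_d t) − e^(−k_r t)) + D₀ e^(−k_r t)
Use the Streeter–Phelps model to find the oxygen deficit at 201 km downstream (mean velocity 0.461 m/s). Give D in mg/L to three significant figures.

D ≈ 6.79 mg/L

Travel time t = x/v = 201 km / (0.461 m/s) = 201000 m / 0.461 m/s = 436000 s = 5.046 d.
k_d L₀/(k_r−k_d) = 0.174×36.6/(0.486−0.174) = 6.368/0.3120 = 20.41 mg/L.
e^(−k_d t) = e^(−0.174×5.046) = 0.4156; e^(−k_r t) = e^(−0.486×5.046) = 0.08607.
D = 20.41 × (0.4156 − 0.08607) + 0.776 × 0.08607 = 6.726 + 0.06679 = 6.793 mg/L.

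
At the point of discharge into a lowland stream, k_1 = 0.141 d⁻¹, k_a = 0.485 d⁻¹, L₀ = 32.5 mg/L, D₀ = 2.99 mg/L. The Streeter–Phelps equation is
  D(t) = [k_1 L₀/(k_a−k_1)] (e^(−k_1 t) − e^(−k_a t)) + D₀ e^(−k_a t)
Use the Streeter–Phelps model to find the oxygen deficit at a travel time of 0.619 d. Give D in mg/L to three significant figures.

D ≈ 4.56 mg/L

k_1 L₀/(k_a−k_1) = 0.141×32.5/(0.485−0.141) = 4.582/0.3440 = 13.32 mg/L.
e^(−k_1 t) = e^(−0.141×0.6190) = 0.9164; e^(−k_a t) = e^(−0.485×0.6190) = 0.7407.
D = 13.32 × (0.9164 − 0.7407) + 2.99 × 0.7407 = 2.341 + 2.215 = 4.556 mg/L.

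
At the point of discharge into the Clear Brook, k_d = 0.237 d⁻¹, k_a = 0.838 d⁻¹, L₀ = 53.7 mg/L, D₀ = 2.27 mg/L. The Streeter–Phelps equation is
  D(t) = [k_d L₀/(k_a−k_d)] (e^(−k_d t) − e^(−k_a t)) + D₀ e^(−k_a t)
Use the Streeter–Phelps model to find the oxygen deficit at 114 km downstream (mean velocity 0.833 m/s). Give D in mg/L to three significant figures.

Travel time t = x/v = 114 km / (0.833 m/s) = 114000 m / 0.833 m/s = 136900 s = 1.584 d.
k_d L₀/(k_a−k_d) = 0.237×53.7/(0.838−0.237) = 12.73/0.6010 = 21.18 mg/L.
e^(−k_d t) = e^(−0.237×1.584) = 0.6870; e^(−k_a t) = e^(−0.838×1.584) = 0.2652.
D = 21.18 × (0.6870 − 0.2652) + 2.27 × 0.2652 = 8.933 + 0.6019 = 9.535 mg/L.

D ≈ 9.53 mg/L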